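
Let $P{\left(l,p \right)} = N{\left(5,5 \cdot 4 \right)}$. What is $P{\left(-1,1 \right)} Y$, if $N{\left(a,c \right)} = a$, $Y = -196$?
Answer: $-980$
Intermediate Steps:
$P{\left(l,p \right)} = 5$
$P{\left(-1,1 \right)} Y = 5 \left(-196\right) = -980$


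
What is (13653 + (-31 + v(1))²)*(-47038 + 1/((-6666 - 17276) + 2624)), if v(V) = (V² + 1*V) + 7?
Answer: -14175962773645/21318 ≈ -6.6498e+8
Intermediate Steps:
v(V) = 7 + V + V² (v(V) = (V² + V) + 7 = (V + V²) + 7 = 7 + V + V²)
(13653 + (-31 + v(1))²)*(-47038 + 1/((-6666 - 17276) + 2624)) = (13653 + (-31 + (7 + 1 + 1²))²)*(-47038 + 1/((-6666 - 17276) + 2624)) = (13653 + (-31 + (7 + 1 + 1))²)*(-47038 + 1/(-23942 + 2624)) = (13653 + (-31 + 9)²)*(-47038 + 1/(-21318)) = (13653 + (-22)²)*(-47038 - 1/21318) = (13653 + 484)*(-1002756085/21318) = 14137*(-1002756085/21318) = -14175962773645/21318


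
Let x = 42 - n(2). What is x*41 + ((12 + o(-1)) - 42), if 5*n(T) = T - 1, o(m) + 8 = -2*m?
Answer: 8389/5 ≈ 1677.8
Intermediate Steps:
o(m) = -8 - 2*m
n(T) = -⅕ + T/5 (n(T) = (T - 1)/5 = (-1 + T)/5 = -⅕ + T/5)
x = 209/5 (x = 42 - (-⅕ + (⅕)*2) = 42 - (-⅕ + ⅖) = 42 - 1*⅕ = 42 - ⅕ = 209/5 ≈ 41.800)
x*41 + ((12 + o(-1)) - 42) = (209/5)*41 + ((12 + (-8 - 2*(-1))) - 42) = 8569/5 + ((12 + (-8 + 2)) - 42) = 8569/5 + ((12 - 6) - 42) = 8569/5 + (6 - 42) = 8569/5 - 36 = 8389/5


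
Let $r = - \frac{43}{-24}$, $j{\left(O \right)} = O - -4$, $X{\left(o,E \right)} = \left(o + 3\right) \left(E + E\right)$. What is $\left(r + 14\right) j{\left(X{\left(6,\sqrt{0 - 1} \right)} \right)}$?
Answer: $\frac{379}{6} + \frac{1137 i}{4} \approx 63.167 + 284.25 i$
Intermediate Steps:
$X{\left(o,E \right)} = 2 E \left(3 + o\right)$ ($X{\left(o,E \right)} = \left(3 + o\right) 2 E = 2 E \left(3 + o\right)$)
$j{\left(O \right)} = 4 + O$ ($j{\left(O \right)} = O + 4 = 4 + O$)
$r = \frac{43}{24}$ ($r = \left(-43\right) \left(- \frac{1}{24}\right) = \frac{43}{24} \approx 1.7917$)
$\left(r + 14\right) j{\left(X{\left(6,\sqrt{0 - 1} \right)} \right)} = \left(\frac{43}{24} + 14\right) \left(4 + 2 \sqrt{0 - 1} \left(3 + 6\right)\right) = \frac{379 \left(4 + 2 \sqrt{-1} \cdot 9\right)}{24} = \frac{379 \left(4 + 2 i 9\right)}{24} = \frac{379 \left(4 + 18 i\right)}{24} = \frac{379}{6} + \frac{1137 i}{4}$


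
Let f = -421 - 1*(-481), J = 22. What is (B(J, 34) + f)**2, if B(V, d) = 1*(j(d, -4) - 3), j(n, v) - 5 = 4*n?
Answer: 39204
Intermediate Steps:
j(n, v) = 5 + 4*n
B(V, d) = 2 + 4*d (B(V, d) = 1*((5 + 4*d) - 3) = 1*(2 + 4*d) = 2 + 4*d)
f = 60 (f = -421 + 481 = 60)
(B(J, 34) + f)**2 = ((2 + 4*34) + 60)**2 = ((2 + 136) + 60)**2 = (138 + 60)**2 = 198**2 = 39204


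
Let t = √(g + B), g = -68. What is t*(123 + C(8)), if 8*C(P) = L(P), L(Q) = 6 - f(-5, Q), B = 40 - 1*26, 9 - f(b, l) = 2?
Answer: 2949*I*√6/8 ≈ 902.94*I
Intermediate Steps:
f(b, l) = 7 (f(b, l) = 9 - 1*2 = 9 - 2 = 7)
B = 14 (B = 40 - 26 = 14)
L(Q) = -1 (L(Q) = 6 - 1*7 = 6 - 7 = -1)
C(P) = -⅛ (C(P) = (⅛)*(-1) = -⅛)
t = 3*I*√6 (t = √(-68 + 14) = √(-54) = 3*I*√6 ≈ 7.3485*I)
t*(123 + C(8)) = (3*I*√6)*(123 - ⅛) = (3*I*√6)*(983/8) = 2949*I*√6/8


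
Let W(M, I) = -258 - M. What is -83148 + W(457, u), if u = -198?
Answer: -83863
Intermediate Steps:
-83148 + W(457, u) = -83148 + (-258 - 1*457) = -83148 + (-258 - 457) = -83148 - 715 = -83863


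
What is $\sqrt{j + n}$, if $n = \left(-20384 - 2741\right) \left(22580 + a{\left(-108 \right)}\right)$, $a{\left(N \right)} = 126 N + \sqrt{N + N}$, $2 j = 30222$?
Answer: $\sqrt{-207462389 - 138750 i \sqrt{6}} \approx 11.8 - 14404.0 i$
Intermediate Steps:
$j = 15111$ ($j = \frac{1}{2} \cdot 30222 = 15111$)
$a{\left(N \right)} = 126 N + \sqrt{2} \sqrt{N}$ ($a{\left(N \right)} = 126 N + \sqrt{2 N} = 126 N + \sqrt{2} \sqrt{N}$)
$n = -207477500 - 138750 i \sqrt{6}$ ($n = \left(-20384 - 2741\right) \left(22580 + \left(126 \left(-108\right) + \sqrt{2} \sqrt{-108}\right)\right) = - 23125 \left(22580 - \left(13608 - \sqrt{2} \cdot 6 i \sqrt{3}\right)\right) = - 23125 \left(22580 - \left(13608 - 6 i \sqrt{6}\right)\right) = - 23125 \left(8972 + 6 i \sqrt{6}\right) = -207477500 - 138750 i \sqrt{6} \approx -2.0748 \cdot 10^{8} - 3.3987 \cdot 10^{5} i$)
$\sqrt{j + n} = \sqrt{15111 - \left(207477500 + 138750 i \sqrt{6}\right)} = \sqrt{-207462389 - 138750 i \sqrt{6}}$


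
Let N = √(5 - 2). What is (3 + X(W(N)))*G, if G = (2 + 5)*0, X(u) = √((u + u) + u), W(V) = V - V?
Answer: 0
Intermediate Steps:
N = √3 ≈ 1.7320
W(V) = 0
X(u) = √3*√u (X(u) = √(2*u + u) = √(3*u) = √3*√u)
G = 0 (G = 7*0 = 0)
(3 + X(W(N)))*G = (3 + √3*√0)*0 = (3 + √3*0)*0 = (3 + 0)*0 = 3*0 = 0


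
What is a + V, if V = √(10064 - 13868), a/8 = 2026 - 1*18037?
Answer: -128088 + 2*I*√951 ≈ -1.2809e+5 + 61.677*I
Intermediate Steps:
a = -128088 (a = 8*(2026 - 1*18037) = 8*(2026 - 18037) = 8*(-16011) = -128088)
V = 2*I*√951 (V = √(-3804) = 2*I*√951 ≈ 61.677*I)
a + V = -128088 + 2*I*√951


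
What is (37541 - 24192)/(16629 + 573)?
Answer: 13349/17202 ≈ 0.77601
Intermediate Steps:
(37541 - 24192)/(16629 + 573) = 13349/17202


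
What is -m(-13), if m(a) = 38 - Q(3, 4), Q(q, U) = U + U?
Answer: -30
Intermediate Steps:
Q(q, U) = 2*U
m(a) = 30 (m(a) = 38 - 2*4 = 38 - 1*8 = 38 - 8 = 30)
-m(-13) = -1*30 = -30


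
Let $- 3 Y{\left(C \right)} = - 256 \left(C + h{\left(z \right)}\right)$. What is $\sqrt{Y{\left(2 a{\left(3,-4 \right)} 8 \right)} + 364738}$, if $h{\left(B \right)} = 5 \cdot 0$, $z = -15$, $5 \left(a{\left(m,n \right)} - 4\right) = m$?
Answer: $\frac{\sqrt{83479170}}{15} \approx 609.11$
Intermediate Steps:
$a{\left(m,n \right)} = 4 + \frac{m}{5}$
$h{\left(B \right)} = 0$
$Y{\left(C \right)} = \frac{256 C}{3}$ ($Y{\left(C \right)} = - \frac{\left(-256\right) \left(C + 0\right)}{3} = - \frac{\left(-256\right) C}{3} = \frac{256 C}{3}$)
$\sqrt{Y{\left(2 a{\left(3,-4 \right)} 8 \right)} + 364738} = \sqrt{\frac{256 \cdot 2 \left(4 + \frac{1}{5} \cdot 3\right) 8}{3} + 364738} = \sqrt{\frac{256 \cdot 2 \left(4 + \frac{3}{5}\right) 8}{3} + 364738} = \sqrt{\frac{256 \cdot 2 \cdot \frac{23}{5} \cdot 8}{3} + 364738} = \sqrt{\frac{256 \cdot \frac{46}{5} \cdot 8}{3} + 364738} = \sqrt{\frac{256}{3} \cdot \frac{368}{5} + 364738} = \sqrt{\frac{94208}{15} + 364738} = \sqrt{\frac{5565278}{15}} = \frac{\sqrt{83479170}}{15}$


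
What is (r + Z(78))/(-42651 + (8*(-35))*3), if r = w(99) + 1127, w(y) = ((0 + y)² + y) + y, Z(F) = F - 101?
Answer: -3701/14497 ≈ -0.25529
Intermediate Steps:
Z(F) = -101 + F
w(y) = y² + 2*y (w(y) = (y² + y) + y = (y + y²) + y = y² + 2*y)
r = 11126 (r = 99*(2 + 99) + 1127 = 99*101 + 1127 = 9999 + 1127 = 11126)
(r + Z(78))/(-42651 + (8*(-35))*3) = (11126 + (-101 + 78))/(-42651 + (8*(-35))*3) = (11126 - 23)/(-42651 - 280*3) = 11103/(-42651 - 840) = 11103/(-43491) = 11103*(-1/43491) = -3701/14497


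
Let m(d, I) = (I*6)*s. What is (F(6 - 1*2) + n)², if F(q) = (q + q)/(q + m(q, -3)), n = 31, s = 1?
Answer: 45369/49 ≈ 925.90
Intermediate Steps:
m(d, I) = 6*I (m(d, I) = (I*6)*1 = (6*I)*1 = 6*I)
F(q) = 2*q/(-18 + q) (F(q) = (q + q)/(q + 6*(-3)) = (2*q)/(q - 18) = (2*q)/(-18 + q) = 2*q/(-18 + q))
(F(6 - 1*2) + n)² = (2*(6 - 1*2)/(-18 + (6 - 1*2)) + 31)² = (2*(6 - 2)/(-18 + (6 - 2)) + 31)² = (2*4/(-18 + 4) + 31)² = (2*4/(-14) + 31)² = (2*4*(-1/14) + 31)² = (-4/7 + 31)² = (213/7)² = 45369/49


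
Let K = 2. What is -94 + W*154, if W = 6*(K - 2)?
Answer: -94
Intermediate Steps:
W = 0 (W = 6*(2 - 2) = 6*0 = 0)
-94 + W*154 = -94 + 0*154 = -94 + 0 = -94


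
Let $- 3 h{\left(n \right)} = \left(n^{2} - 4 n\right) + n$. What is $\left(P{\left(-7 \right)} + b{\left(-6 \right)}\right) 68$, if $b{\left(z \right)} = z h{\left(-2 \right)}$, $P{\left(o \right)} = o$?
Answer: $884$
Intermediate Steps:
$h{\left(n \right)} = n - \frac{n^{2}}{3}$ ($h{\left(n \right)} = - \frac{\left(n^{2} - 4 n\right) + n}{3} = - \frac{n^{2} - 3 n}{3} = n - \frac{n^{2}}{3}$)
$b{\left(z \right)} = - \frac{10 z}{3}$ ($b{\left(z \right)} = z \frac{1}{3} \left(-2\right) \left(3 - -2\right) = z \frac{1}{3} \left(-2\right) \left(3 + 2\right) = z \frac{1}{3} \left(-2\right) 5 = z \left(- \frac{10}{3}\right) = - \frac{10 z}{3}$)
$\left(P{\left(-7 \right)} + b{\left(-6 \right)}\right) 68 = \left(-7 - -20\right) 68 = \left(-7 + 20\right) 68 = 13 \cdot 68 = 884$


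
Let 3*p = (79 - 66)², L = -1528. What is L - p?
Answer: -4753/3 ≈ -1584.3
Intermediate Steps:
p = 169/3 (p = (79 - 66)²/3 = (⅓)*13² = (⅓)*169 = 169/3 ≈ 56.333)
L - p = -1528 - 1*169/3 = -1528 - 169/3 = -4753/3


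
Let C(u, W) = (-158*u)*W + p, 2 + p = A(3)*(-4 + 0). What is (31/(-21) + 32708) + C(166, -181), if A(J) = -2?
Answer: 100379591/21 ≈ 4.7800e+6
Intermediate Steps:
p = 6 (p = -2 - 2*(-4 + 0) = -2 - 2*(-4) = -2 + 8 = 6)
C(u, W) = 6 - 158*W*u (C(u, W) = (-158*u)*W + 6 = -158*W*u + 6 = 6 - 158*W*u)
(31/(-21) + 32708) + C(166, -181) = (31/(-21) + 32708) + (6 - 158*(-181)*166) = (31*(-1/21) + 32708) + (6 + 4747268) = (-31/21 + 32708) + 4747274 = 686837/21 + 4747274 = 100379591/21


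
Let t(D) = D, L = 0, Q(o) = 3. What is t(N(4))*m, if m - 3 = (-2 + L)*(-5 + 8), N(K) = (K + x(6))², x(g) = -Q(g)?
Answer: -3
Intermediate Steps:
x(g) = -3 (x(g) = -1*3 = -3)
N(K) = (-3 + K)² (N(K) = (K - 3)² = (-3 + K)²)
m = -3 (m = 3 + (-2 + 0)*(-5 + 8) = 3 - 2*3 = 3 - 6 = -3)
t(N(4))*m = (-3 + 4)²*(-3) = 1²*(-3) = 1*(-3) = -3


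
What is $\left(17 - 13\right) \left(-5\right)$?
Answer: $-20$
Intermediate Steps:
$\left(17 - 13\right) \left(-5\right) = 4 \left(-5\right) = -20$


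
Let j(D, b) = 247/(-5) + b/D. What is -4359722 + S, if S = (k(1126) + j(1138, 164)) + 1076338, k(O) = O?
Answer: -9338164143/2845 ≈ -3.2823e+6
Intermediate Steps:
j(D, b) = -247/5 + b/D (j(D, b) = 247*(-1/5) + b/D = -247/5 + b/D)
S = 3065244947/2845 (S = (1126 + (-247/5 + 164/1138)) + 1076338 = (1126 + (-247/5 + 164*(1/1138))) + 1076338 = (1126 + (-247/5 + 82/569)) + 1076338 = (1126 - 140133/2845) + 1076338 = 3063337/2845 + 1076338 = 3065244947/2845 ≈ 1.0774e+6)
-4359722 + S = -4359722 + 3065244947/2845 = -9338164143/2845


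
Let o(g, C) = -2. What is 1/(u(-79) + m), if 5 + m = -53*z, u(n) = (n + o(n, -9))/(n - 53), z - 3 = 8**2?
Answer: -44/156437 ≈ -0.00028126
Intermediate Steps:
z = 67 (z = 3 + 8**2 = 3 + 64 = 67)
u(n) = (-2 + n)/(-53 + n) (u(n) = (n - 2)/(n - 53) = (-2 + n)/(-53 + n))
m = -3556 (m = -5 - 53*67 = -5 - 3551 = -3556)
1/(u(-79) + m) = 1/((-2 - 79)/(-53 - 79) - 3556) = 1/(-81/(-132) - 3556) = 1/(-1/132*(-81) - 3556) = 1/(27/44 - 3556) = 1/(-156437/44) = -44/156437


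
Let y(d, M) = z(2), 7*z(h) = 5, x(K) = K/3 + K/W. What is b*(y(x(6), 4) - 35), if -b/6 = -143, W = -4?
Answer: -205920/7 ≈ -29417.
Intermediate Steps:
b = 858 (b = -6*(-143) = 858)
x(K) = K/12 (x(K) = K/3 + K/(-4) = K*(⅓) + K*(-¼) = K/3 - K/4 = K/12)
z(h) = 5/7 (z(h) = (⅐)*5 = 5/7)
y(d, M) = 5/7
b*(y(x(6), 4) - 35) = 858*(5/7 - 35) = 858*(-240/7) = -205920/7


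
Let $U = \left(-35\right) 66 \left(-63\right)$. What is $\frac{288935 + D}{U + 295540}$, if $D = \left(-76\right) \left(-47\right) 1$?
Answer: $\frac{292507}{441070} \approx 0.66318$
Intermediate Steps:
$U = 145530$ ($U = \left(-2310\right) \left(-63\right) = 145530$)
$D = 3572$ ($D = 3572 \cdot 1 = 3572$)
$\frac{288935 + D}{U + 295540} = \frac{288935 + 3572}{145530 + 295540} = \frac{292507}{441070}$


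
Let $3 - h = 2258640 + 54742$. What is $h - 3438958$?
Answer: $-5752337$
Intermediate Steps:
$h = -2313379$ ($h = 3 - \left(2258640 + 54742\right) = 3 - 2313382 = -2313379$)
$h - 3438958 = -2313379 - 3438958 = -5752337$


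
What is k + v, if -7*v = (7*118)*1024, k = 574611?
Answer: 453779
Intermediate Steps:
v = -120832 (v = -7*118*1024/7 = -118*1024 = -⅐*845824 = -120832)
k + v = 574611 - 120832 = 453779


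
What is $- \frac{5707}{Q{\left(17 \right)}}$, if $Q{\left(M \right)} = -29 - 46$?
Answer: $\frac{5707}{75} \approx 76.093$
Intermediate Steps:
$Q{\left(M \right)} = -75$ ($Q{\left(M \right)} = -29 - 46 = -75$)
$- \frac{5707}{Q{\left(17 \right)}} = - \frac{5707}{-75} = \left(-5707\right) \left(- \frac{1}{75}\right) = \frac{5707}{75}$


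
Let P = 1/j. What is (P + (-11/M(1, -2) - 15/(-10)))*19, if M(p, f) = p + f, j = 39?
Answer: 18563/78 ≈ 237.99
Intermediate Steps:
M(p, f) = f + p
P = 1/39 ≈ 0.025641
(P + (-11/M(1, -2) - 15/(-10)))*19 = (1/39 + (-11/(-2 + 1) - 15/(-10)))*19 = (1/39 + (-11/(-1) - 15*(-1/10)))*19 = (1/39 + (-11*(-1) + 3/2))*19 = (1/39 + (11 + 3/2))*19 = (1/39 + 25/2)*19 = (977/78)*19 = 18563/78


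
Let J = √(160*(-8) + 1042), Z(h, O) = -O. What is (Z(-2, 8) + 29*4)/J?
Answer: -54*I*√238/119 ≈ -7.0006*I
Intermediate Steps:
J = I*√238 (J = √(-1280 + 1042) = √(-238) = I*√238 ≈ 15.427*I)
(Z(-2, 8) + 29*4)/J = (-1*8 + 29*4)/((I*√238)) = (-8 + 116)*(-I*√238/238) = 108*(-I*√238/238) = -54*I*√238/119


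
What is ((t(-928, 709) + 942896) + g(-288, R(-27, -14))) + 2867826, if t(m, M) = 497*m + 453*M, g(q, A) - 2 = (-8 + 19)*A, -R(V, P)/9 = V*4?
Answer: 3681377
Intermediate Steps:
R(V, P) = -36*V (R(V, P) = -9*V*4 = -36*V)
g(q, A) = 2 + 11*A (g(q, A) = 2 + (-8 + 19)*A = 2 + 11*A)
t(m, M) = 453*M + 497*m
((t(-928, 709) + 942896) + g(-288, R(-27, -14))) + 2867826 = (((453*709 + 497*(-928)) + 942896) + (2 + 11*(-36*(-27)))) + 2867826 = (((321177 - 461216) + 942896) + (2 + 11*972)) + 2867826 = ((-140039 + 942896) + (2 + 10692)) + 2867826 = (802857 + 10694) + 2867826 = 813551 + 2867826 = 3681377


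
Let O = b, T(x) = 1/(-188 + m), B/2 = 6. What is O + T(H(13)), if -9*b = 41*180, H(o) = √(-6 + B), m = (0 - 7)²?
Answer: -113981/139 ≈ -820.01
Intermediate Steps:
B = 12 (B = 2*6 = 12)
m = 49 (m = (-7)² = 49)
H(o) = √6 (H(o) = √(-6 + 12) = √6)
b = -820 (b = -41*180/9 = -⅑*7380 = -820)
T(x) = -1/139 (T(x) = 1/(-188 + 49) = 1/(-139) = -1/139)
O = -820
O + T(H(13)) = -820 - 1/139 = -113981/139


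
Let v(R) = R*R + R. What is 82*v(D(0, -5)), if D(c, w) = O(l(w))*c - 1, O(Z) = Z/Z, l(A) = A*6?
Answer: 0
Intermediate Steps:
l(A) = 6*A
O(Z) = 1
D(c, w) = -1 + c (D(c, w) = 1*c - 1 = c - 1 = -1 + c)
v(R) = R + R² (v(R) = R² + R = R + R²)
82*v(D(0, -5)) = 82*((-1 + 0)*(1 + (-1 + 0))) = 82*(-(1 - 1)) = 82*(-1*0) = 82*0 = 0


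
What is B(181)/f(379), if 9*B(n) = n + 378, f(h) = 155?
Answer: 559/1395 ≈ 0.40072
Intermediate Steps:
B(n) = 42 + n/9 (B(n) = (n + 378)/9 = (378 + n)/9 = 42 + n/9)
B(181)/f(379) = (42 + (⅑)*181)/155 = (42 + 181/9)*(1/155) = (559/9)*(1/155) = 559/1395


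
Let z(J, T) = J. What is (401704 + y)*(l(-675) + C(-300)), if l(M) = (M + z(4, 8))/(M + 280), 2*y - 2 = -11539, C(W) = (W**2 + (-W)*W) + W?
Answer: -93305368059/790 ≈ -1.1811e+8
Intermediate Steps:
C(W) = W (C(W) = (W**2 - W**2) + W = 0 + W = W)
y = -11537/2 (y = 1 + (1/2)*(-11539) = 1 - 11539/2 = -11537/2 ≈ -5768.5)
l(M) = (4 + M)/(280 + M) (l(M) = (M + 4)/(M + 280) = (4 + M)/(280 + M))
(401704 + y)*(l(-675) + C(-300)) = (401704 - 11537/2)*((4 - 675)/(280 - 675) - 300) = 791871*(-671/(-395) - 300)/2 = 791871*(-1/395*(-671) - 300)/2 = 791871*(671/395 - 300)/2 = (791871/2)*(-117829/395) = -93305368059/790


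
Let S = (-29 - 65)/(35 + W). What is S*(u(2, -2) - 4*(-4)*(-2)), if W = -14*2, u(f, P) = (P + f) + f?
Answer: 2820/7 ≈ 402.86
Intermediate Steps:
u(f, P) = P + 2*f
W = -28
S = -94/7 (S = (-29 - 65)/(35 - 28) = -94/7 ≈ -13.429)
S*(u(2, -2) - 4*(-4)*(-2)) = -94*((-2 + 2*2) - 4*(-4)*(-2))/7 = -94*((-2 + 4) + 16*(-2))/7 = -94*(2 - 32)/7 = -94/7*(-30) = 2820/7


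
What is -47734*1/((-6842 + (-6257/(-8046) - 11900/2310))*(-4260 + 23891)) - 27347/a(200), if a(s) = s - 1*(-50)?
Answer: -65059994728618381/594765476705750 ≈ -109.39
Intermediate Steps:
a(s) = 50 + s (a(s) = s + 50 = 50 + s)
-47734*1/((-6842 + (-6257/(-8046) - 11900/2310))*(-4260 + 23891)) - 27347/a(200) = -47734*1/((-6842 + (-6257/(-8046) - 11900/2310))*(-4260 + 23891)) - 27347/(50 + 200) = -47734*1/(19631*(-6842 + (-6257*(-1/8046) - 11900*1/2310))) - 27347/250 = -47734*1/(19631*(-6842 + (6257/8046 - 170/33))) - 27347*1/250 = -47734*1/(19631*(-6842 - 387113/88506)) - 27347/250 = -47734/(19631*(-605945165/88506)) - 27347/250 = -47734/(-11895309534115/88506) - 27347/250 = -47734*(-88506/11895309534115) - 27347/250 = 4224745404/11895309534115 - 27347/250 = -65059994728618381/594765476705750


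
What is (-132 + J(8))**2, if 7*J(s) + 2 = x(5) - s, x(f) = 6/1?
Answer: 861184/49 ≈ 17575.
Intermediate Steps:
x(f) = 6 (x(f) = 6*1 = 6)
J(s) = 4/7 - s/7 (J(s) = -2/7 + (6 - s)/7 = -2/7 + (6/7 - s/7) = 4/7 - s/7)
(-132 + J(8))**2 = (-132 + (4/7 - 1/7*8))**2 = (-132 + (4/7 - 8/7))**2 = (-132 - 4/7)**2 = (-928/7)**2 = 861184/49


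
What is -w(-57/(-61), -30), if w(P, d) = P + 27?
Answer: -1704/61 ≈ -27.934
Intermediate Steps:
w(P, d) = 27 + P
-w(-57/(-61), -30) = -(27 - 57/(-61)) = -(27 - 57*(-1/61)) = -(27 + 57/61) = -1*1704/61 = -1704/61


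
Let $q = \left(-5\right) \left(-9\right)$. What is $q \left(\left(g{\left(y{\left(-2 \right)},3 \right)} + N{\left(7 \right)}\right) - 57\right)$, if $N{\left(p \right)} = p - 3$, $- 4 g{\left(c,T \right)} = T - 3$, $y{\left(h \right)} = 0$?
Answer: $-2385$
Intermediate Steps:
$g{\left(c,T \right)} = \frac{3}{4} - \frac{T}{4}$ ($g{\left(c,T \right)} = - \frac{T - 3}{4} = - \frac{-3 + T}{4} = \frac{3}{4} - \frac{T}{4}$)
$N{\left(p \right)} = -3 + p$
$q = 45$
$q \left(\left(g{\left(y{\left(-2 \right)},3 \right)} + N{\left(7 \right)}\right) - 57\right) = 45 \left(\left(\left(\frac{3}{4} - \frac{3}{4}\right) + \left(-3 + 7\right)\right) - 57\right) = 45 \left(\left(\left(\frac{3}{4} - \frac{3}{4}\right) + 4\right) - 57\right) = 45 \left(\left(0 + 4\right) - 57\right) = 45 \left(4 - 57\right) = 45 \left(-53\right) = -2385$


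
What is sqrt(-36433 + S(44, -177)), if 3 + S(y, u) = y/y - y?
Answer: I*sqrt(36479) ≈ 190.99*I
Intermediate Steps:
S(y, u) = -2 - y (S(y, u) = -3 + (y/y - y) = -3 + (1 - y) = -2 - y)
sqrt(-36433 + S(44, -177)) = sqrt(-36433 + (-2 - 1*44)) = sqrt(-36433 + (-2 - 44)) = sqrt(-36433 - 46) = sqrt(-36479) = I*sqrt(36479)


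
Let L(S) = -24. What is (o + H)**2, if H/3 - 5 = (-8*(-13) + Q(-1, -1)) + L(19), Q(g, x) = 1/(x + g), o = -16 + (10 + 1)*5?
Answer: 342225/4 ≈ 85556.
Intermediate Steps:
o = 39 (o = -16 + 11*5 = -16 + 55 = 39)
Q(g, x) = 1/(g + x)
H = 507/2 (H = 15 + 3*((-8*(-13) + 1/(-1 - 1)) - 24) = 15 + 3*((104 + 1/(-2)) - 24) = 15 + 3*((104 - 1/2) - 24) = 15 + 3*(207/2 - 24) = 15 + 3*(159/2) = 15 + 477/2 = 507/2 ≈ 253.50)
(o + H)**2 = (39 + 507/2)**2 = (585/2)**2 = 342225/4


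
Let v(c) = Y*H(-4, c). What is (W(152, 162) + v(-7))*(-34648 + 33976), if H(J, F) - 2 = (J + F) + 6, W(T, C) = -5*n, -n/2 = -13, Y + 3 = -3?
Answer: 75264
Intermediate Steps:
Y = -6 (Y = -3 - 3 = -6)
n = 26 (n = -2*(-13) = 26)
W(T, C) = -130 (W(T, C) = -5*26 = -130)
H(J, F) = 8 + F + J (H(J, F) = 2 + ((J + F) + 6) = 2 + ((F + J) + 6) = 2 + (6 + F + J) = 8 + F + J)
v(c) = -24 - 6*c (v(c) = -6*(8 + c - 4) = -6*(4 + c) = -24 - 6*c)
(W(152, 162) + v(-7))*(-34648 + 33976) = (-130 + (-24 - 6*(-7)))*(-34648 + 33976) = (-130 + (-24 + 42))*(-672) = (-130 + 18)*(-672) = -112*(-672) = 75264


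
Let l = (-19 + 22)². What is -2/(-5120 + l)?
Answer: 2/5111 ≈ 0.00039131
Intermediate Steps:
l = 9 (l = 3² = 9)
-2/(-5120 + l) = -2/(-5120 + 9) = -2/(-5111) = -2*(-1/5111) = 2/5111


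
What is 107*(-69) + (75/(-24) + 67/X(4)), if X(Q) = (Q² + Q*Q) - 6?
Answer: -767889/104 ≈ -7383.5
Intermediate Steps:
X(Q) = -6 + 2*Q² (X(Q) = (Q² + Q²) - 6 = 2*Q² - 6 = -6 + 2*Q²)
107*(-69) + (75/(-24) + 67/X(4)) = 107*(-69) + (75/(-24) + 67/(-6 + 2*4²)) = -7383 + (75*(-1/24) + 67/(-6 + 2*16)) = -7383 + (-25/8 + 67/(-6 + 32)) = -7383 + (-25/8 + 67/26) = -7383 - 57/104 = -767889/104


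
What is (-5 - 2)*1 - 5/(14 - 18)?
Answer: -23/4 ≈ -5.7500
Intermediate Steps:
(-5 - 2)*1 - 5/(14 - 18) = -7*1 - 5/(-4) = -7 - ¼*(-5) = -7 + 5/4 = -23/4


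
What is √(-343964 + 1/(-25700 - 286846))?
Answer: I*√33600124068140370/312546 ≈ 586.48*I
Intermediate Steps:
√(-343964 + 1/(-25700 - 286846)) = √(-343964 + 1/(-312546)) = √(-343964 - 1/312546) = √(-107504572345/312546) = I*√33600124068140370/312546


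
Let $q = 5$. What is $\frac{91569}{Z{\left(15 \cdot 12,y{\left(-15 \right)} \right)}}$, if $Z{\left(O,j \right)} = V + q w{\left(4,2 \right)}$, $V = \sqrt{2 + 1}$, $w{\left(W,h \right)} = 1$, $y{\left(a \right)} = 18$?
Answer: $\frac{457845}{22} - \frac{91569 \sqrt{3}}{22} \approx 13602.0$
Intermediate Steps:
$V = \sqrt{3} \approx 1.732$
$Z{\left(O,j \right)} = 5 + \sqrt{3}$ ($Z{\left(O,j \right)} = \sqrt{3} + 5 \cdot 1 = \sqrt{3} + 5 = 5 + \sqrt{3}$)
$\frac{91569}{Z{\left(15 \cdot 12,y{\left(-15 \right)} \right)}} = \frac{91569}{5 + \sqrt{3}}$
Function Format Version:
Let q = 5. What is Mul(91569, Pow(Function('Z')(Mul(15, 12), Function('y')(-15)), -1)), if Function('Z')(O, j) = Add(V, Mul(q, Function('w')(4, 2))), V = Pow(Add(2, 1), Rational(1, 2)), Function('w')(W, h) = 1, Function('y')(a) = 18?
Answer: Add(Rational(457845, 22), Mul(Rational(-91569, 22), Pow(3, Rational(1, 2)))) ≈ 13602.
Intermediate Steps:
V = Pow(3, Rational(1, 2)) ≈ 1.7320
Function('Z')(O, j) = Add(5, Pow(3, Rational(1, 2))) (Function('Z')(O, j) = Add(Pow(3, Rational(1, 2)), Mul(5, 1)) = Add(Pow(3, Rational(1, 2)), 5) = Add(5, Pow(3, Rational(1, 2))))
Mul(91569, Pow(Function('Z')(Mul(15, 12), Function('y')(-15)), -1)) = Mul(91569, Pow(Add(5, Pow(3, Rational(1, 2))), -1))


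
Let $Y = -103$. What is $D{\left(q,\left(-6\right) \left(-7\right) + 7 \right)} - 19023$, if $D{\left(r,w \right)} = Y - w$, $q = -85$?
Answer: $-19175$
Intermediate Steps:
$D{\left(r,w \right)} = -103 - w$
$D{\left(q,\left(-6\right) \left(-7\right) + 7 \right)} - 19023 = \left(-103 - \left(\left(-6\right) \left(-7\right) + 7\right)\right) - 19023 = \left(-103 - \left(42 + 7\right)\right) - 19023 = \left(-103 - 49\right) - 19023 = -152 - 19023 = -19175$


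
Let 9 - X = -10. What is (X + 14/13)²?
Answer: 68121/169 ≈ 403.08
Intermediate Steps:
X = 19 (X = 9 - 1*(-10) = 9 + 10 = 19)
(X + 14/13)² = (19 + 14/13)² = (261/13)² = 68121/169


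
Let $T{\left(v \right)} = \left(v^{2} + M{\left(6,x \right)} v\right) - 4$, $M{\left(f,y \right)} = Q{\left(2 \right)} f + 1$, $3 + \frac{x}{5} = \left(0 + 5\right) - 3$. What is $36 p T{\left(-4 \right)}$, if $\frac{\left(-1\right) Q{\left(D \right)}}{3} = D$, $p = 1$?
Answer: $5472$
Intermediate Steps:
$x = -5$ ($x = -15 + 5 \left(\left(0 + 5\right) - 3\right) = -15 + 5 \left(5 - 3\right) = -15 + 5 \cdot 2 = -15 + 10 = -5$)
$Q{\left(D \right)} = - 3 D$
$M{\left(f,y \right)} = 1 - 6 f$ ($M{\left(f,y \right)} = \left(-3\right) 2 f + 1 = - 6 f + 1 = 1 - 6 f$)
$T{\left(v \right)} = -4 + v^{2} - 35 v$ ($T{\left(v \right)} = \left(v^{2} + \left(1 - 36\right) v\right) - 4 = \left(v^{2} - 35 v\right) - 4 = -4 + v^{2} - 35 v$)
$36 p T{\left(-4 \right)} = 36 \cdot 1 \left(-4 + \left(-4\right)^{2} - -140\right) = 36 \left(-4 + 16 + 140\right) = 36 \cdot 152 = 5472$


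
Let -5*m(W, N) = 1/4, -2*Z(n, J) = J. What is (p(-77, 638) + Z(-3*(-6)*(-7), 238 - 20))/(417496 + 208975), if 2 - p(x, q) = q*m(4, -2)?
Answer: -751/6264710 ≈ -0.00011988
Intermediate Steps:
Z(n, J) = -J/2
m(W, N) = -1/20 (m(W, N) = -⅕/4 = -⅕*¼ = -1/20)
p(x, q) = 2 + q/20 (p(x, q) = 2 - q*(-1)/20 = 2 - (-1)*q/20 = 2 + q/20)
(p(-77, 638) + Z(-3*(-6)*(-7), 238 - 20))/(417496 + 208975) = ((2 + (1/20)*638) - (238 - 20)/2)/(417496 + 208975) = ((2 + 319/10) - ½*218)/626471 = (339/10 - 109)*(1/626471) = -751/10*1/626471 = -751/6264710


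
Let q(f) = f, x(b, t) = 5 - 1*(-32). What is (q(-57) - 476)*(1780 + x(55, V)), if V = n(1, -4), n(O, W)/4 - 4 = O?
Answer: -968461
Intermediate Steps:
n(O, W) = 16 + 4*O
V = 20 (V = 16 + 4*1 = 16 + 4 = 20)
x(b, t) = 37 (x(b, t) = 5 + 32 = 37)
(q(-57) - 476)*(1780 + x(55, V)) = (-57 - 476)*(1780 + 37) = -533*1817 = -968461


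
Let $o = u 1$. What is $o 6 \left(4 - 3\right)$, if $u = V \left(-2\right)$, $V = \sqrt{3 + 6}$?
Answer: $-36$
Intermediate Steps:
$V = 3$ ($V = \sqrt{9} = 3$)
$u = -6$ ($u = 3 \left(-2\right) = -6$)
$o = -6$ ($o = \left(-6\right) 1 = -6$)
$o 6 \left(4 - 3\right) = - 6 \cdot 6 \left(4 - 3\right) = - 6 \cdot 6 \cdot 1 = \left(-6\right) 6 = -36$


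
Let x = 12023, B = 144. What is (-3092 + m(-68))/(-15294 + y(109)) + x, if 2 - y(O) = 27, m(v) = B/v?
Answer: 3131118329/260423 ≈ 12023.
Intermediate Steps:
m(v) = 144/v
y(O) = -25 (y(O) = 2 - 1*27 = 2 - 27 = -25)
(-3092 + m(-68))/(-15294 + y(109)) + x = (-3092 + 144/(-68))/(-15294 - 25) + 12023 = (-3092 + 144*(-1/68))/(-15319) + 12023 = (-3092 - 36/17)*(-1/15319) + 12023 = -52600/17*(-1/15319) + 12023 = 52600/260423 + 12023 = 3131118329/260423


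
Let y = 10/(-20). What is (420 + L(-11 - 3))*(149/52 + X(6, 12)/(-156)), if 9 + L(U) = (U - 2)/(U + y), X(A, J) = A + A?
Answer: 59755/52 ≈ 1149.1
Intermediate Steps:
y = -½ (y = 10*(-1/20) = -½ ≈ -0.50000)
X(A, J) = 2*A
L(U) = -9 + (-2 + U)/(-½ + U) (L(U) = -9 + (U - 2)/(U - ½) = -9 + (-2 + U)/(-½ + U))
(420 + L(-11 - 3))*(149/52 + X(6, 12)/(-156)) = (420 + (5 - 16*(-11 - 3))/(-1 + 2*(-11 - 3)))*(149/52 + (2*6)/(-156)) = (420 + (5 - 16*(-14))/(-1 + 2*(-14)))*(149*(1/52) + 12*(-1/156)) = (420 + (5 + 224)/(-1 - 28))*(149/52 - 1/13) = (420 + 229/(-29))*(145/52) = (420 - 1/29*229)*(145/52) = (420 - 229/29)*(145/52) = (11951/29)*(145/52) = 59755/52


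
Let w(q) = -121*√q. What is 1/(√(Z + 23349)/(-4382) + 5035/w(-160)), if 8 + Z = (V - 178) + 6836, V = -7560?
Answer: 2120888/(-484*√22439 + 2206337*I*√10) ≈ -0.0031585 - 0.30395*I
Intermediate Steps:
Z = -910 (Z = -8 + ((-7560 - 178) + 6836) = -8 + (-7738 + 6836) = -8 - 902 = -910)
1/(√(Z + 23349)/(-4382) + 5035/w(-160)) = 1/(√(-910 + 23349)/(-4382) + 5035/((-484*I*√10))) = 1/(√22439*(-1/4382) + 5035/((-484*I*√10))) = 1/(-√22439/4382 + 5035/((-484*I*√10))) = 1/(-√22439/4382 + 5035*(I*√10/4840)) = 1/(-√22439/4382 + 1007*I*√10/968)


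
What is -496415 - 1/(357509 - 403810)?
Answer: -22984510914/46301 ≈ -4.9642e+5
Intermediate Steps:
-496415 - 1/(357509 - 403810) = -496415 - 1/(-46301) = -496415 - 1*(-1/46301) = -496415 + 1/46301 = -22984510914/46301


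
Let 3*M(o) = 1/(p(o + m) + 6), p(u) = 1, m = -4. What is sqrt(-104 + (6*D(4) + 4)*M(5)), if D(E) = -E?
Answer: 2*I*sqrt(11571)/21 ≈ 10.245*I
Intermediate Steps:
M(o) = 1/21 (M(o) = 1/(3*(1 + 6)) = (1/3)/7 = (1/3)*(1/7) = 1/21)
sqrt(-104 + (6*D(4) + 4)*M(5)) = sqrt(-104 + (6*(-1*4) + 4)*(1/21)) = sqrt(-104 + (6*(-4) + 4)*(1/21)) = sqrt(-104 + (-24 + 4)*(1/21)) = sqrt(-104 - 20*1/21) = sqrt(-104 - 20/21) = sqrt(-2204/21) = 2*I*sqrt(11571)/21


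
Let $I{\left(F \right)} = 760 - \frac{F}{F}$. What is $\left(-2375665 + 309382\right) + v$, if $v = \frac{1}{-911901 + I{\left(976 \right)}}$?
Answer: $- \frac{1882677225187}{911142} \approx -2.0663 \cdot 10^{6}$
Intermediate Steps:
$I{\left(F \right)} = 759$ ($I{\left(F \right)} = 760 - 1 = 759$)
$v = - \frac{1}{911142}$ ($v = \frac{1}{-911901 + 759} = \frac{1}{-911142} = - \frac{1}{911142} \approx -1.0975 \cdot 10^{-6}$)
$\left(-2375665 + 309382\right) + v = \left(-2375665 + 309382\right) - \frac{1}{911142} = -2066283 - \frac{1}{911142} = - \frac{1882677225187}{911142}$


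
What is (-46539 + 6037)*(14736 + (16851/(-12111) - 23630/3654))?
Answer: -57138784278700/95787 ≈ -5.9652e+8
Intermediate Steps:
(-46539 + 6037)*(14736 + (16851/(-12111) - 23630/3654)) = -40502*(14736 + (16851*(-1/12111) - 23630*1/3654)) = -40502*(14736 + (-5617/4037 - 11815/1827)) = -40502*(14736 - 57959414/7375599) = -40502*108628867450/7375599 = -57138784278700/95787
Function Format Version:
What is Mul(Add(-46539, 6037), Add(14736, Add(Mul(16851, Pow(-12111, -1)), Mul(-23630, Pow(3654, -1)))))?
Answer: Rational(-57138784278700, 95787) ≈ -5.9652e+8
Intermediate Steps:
Mul(Add(-46539, 6037), Add(14736, Add(Mul(16851, Pow(-12111, -1)), Mul(-23630, Pow(3654, -1))))) = Mul(-40502, Add(14736, Add(Mul(16851, Rational(-1, 12111)), Mul(-23630, Rational(1, 3654))))) = Mul(-40502, Add(14736, Add(Rational(-5617, 4037), Rational(-11815, 1827)))) = Mul(-40502, Add(14736, Rational(-57959414, 7375599))) = Mul(-40502, Rational(108628867450, 7375599)) = Rational(-57138784278700, 95787)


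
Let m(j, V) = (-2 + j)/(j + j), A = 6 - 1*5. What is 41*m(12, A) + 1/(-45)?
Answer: 3071/180 ≈ 17.061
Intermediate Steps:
A = 1 (A = 6 - 5 = 1)
m(j, V) = (-2 + j)/(2*j) (m(j, V) = (-2 + j)/((2*j)) = (-2 + j)*(1/(2*j)) = (-2 + j)/(2*j))
41*m(12, A) + 1/(-45) = 41*((½)*(-2 + 12)/12) + 1/(-45) = 41*((½)*(1/12)*10) - 1/45 = 41*(5/12) - 1/45 = 205/12 - 1/45 = 3071/180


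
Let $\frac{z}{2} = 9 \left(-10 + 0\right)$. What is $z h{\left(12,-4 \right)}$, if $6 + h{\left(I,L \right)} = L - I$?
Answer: $3960$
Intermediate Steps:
$z = -180$ ($z = 2 \cdot 9 \left(-10 + 0\right) = 2 \cdot 9 \left(-10\right) = 2 \left(-90\right) = -180$)
$h{\left(I,L \right)} = -6 + L - I$ ($h{\left(I,L \right)} = -6 - \left(I - L\right) = -6 + L - I$)
$z h{\left(12,-4 \right)} = - 180 \left(-6 - 4 - 12\right) = \left(-180\right) \left(-22\right) = 3960$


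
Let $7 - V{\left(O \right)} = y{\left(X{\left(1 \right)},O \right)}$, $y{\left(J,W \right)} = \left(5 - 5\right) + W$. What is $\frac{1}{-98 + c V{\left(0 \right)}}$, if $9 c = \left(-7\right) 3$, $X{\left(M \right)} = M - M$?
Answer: $- \frac{3}{343} \approx -0.0087464$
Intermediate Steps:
$X{\left(M \right)} = 0$
$y{\left(J,W \right)} = W$ ($y{\left(J,W \right)} = 0 + W = W$)
$V{\left(O \right)} = 7 - O$
$c = - \frac{7}{3}$ ($c = \frac{\left(-7\right) 3}{9} = \frac{1}{9} \left(-21\right) = - \frac{7}{3} \approx -2.3333$)
$\frac{1}{-98 + c V{\left(0 \right)}} = \frac{1}{-98 - \frac{7 \left(7 - 0\right)}{3}} = \frac{1}{-98 - \frac{7 \left(7 + 0\right)}{3}} = \frac{1}{-98 - \frac{49}{3}} = \frac{1}{- \frac{343}{3}} = - \frac{3}{343}$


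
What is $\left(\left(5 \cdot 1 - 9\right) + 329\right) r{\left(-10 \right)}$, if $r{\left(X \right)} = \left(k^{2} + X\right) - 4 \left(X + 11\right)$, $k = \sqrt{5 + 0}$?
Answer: $-2925$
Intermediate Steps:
$k = \sqrt{5} \approx 2.2361$
$r{\left(X \right)} = -39 - 3 X$ ($r{\left(X \right)} = \left(\left(\sqrt{5}\right)^{2} + X\right) - 4 \left(X + 11\right) = \left(5 + X\right) - 4 \left(11 + X\right) = \left(5 + X\right) - \left(44 + 4 X\right) = -39 - 3 X$)
$\left(\left(5 \cdot 1 - 9\right) + 329\right) r{\left(-10 \right)} = \left(\left(5 \cdot 1 - 9\right) + 329\right) \left(-39 - -30\right) = \left(\left(5 - 9\right) + 329\right) \left(-39 + 30\right) = \left(-4 + 329\right) \left(-9\right) = 325 \left(-9\right) = -2925$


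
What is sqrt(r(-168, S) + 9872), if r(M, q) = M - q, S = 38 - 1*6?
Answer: 2*sqrt(2418) ≈ 98.346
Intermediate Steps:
S = 32 (S = 38 - 6 = 32)
sqrt(r(-168, S) + 9872) = sqrt((-168 - 1*32) + 9872) = sqrt((-168 - 32) + 9872) = sqrt(-200 + 9872) = sqrt(9672) = 2*sqrt(2418)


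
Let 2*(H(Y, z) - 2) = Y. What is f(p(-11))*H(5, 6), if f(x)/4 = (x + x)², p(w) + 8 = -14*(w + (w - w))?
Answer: 1534752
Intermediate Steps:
p(w) = -8 - 14*w (p(w) = -8 - 14*(w + (w - w)) = -8 - 14*(w + 0) = -8 - 14*w)
H(Y, z) = 2 + Y/2
f(x) = 16*x² (f(x) = 4*(x + x)² = 4*(2*x)² = 4*(4*x²) = 16*x²)
f(p(-11))*H(5, 6) = (16*(-8 - 14*(-11))²)*(2 + (½)*5) = (16*(-8 + 154)²)*(2 + 5/2) = (16*146²)*(9/2) = (16*21316)*(9/2) = 341056*(9/2) = 1534752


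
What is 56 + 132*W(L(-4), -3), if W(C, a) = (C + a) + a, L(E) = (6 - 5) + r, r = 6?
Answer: 188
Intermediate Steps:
L(E) = 7 (L(E) = (6 - 5) + 6 = 1 + 6 = 7)
W(C, a) = C + 2*a
56 + 132*W(L(-4), -3) = 56 + 132*(7 + 2*(-3)) = 56 + 132*(7 - 6) = 56 + 132*1 = 56 + 132 = 188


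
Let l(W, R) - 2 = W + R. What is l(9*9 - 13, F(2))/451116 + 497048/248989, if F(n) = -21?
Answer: 224238506029/112322921724 ≈ 1.9964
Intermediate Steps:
l(W, R) = 2 + R + W (l(W, R) = 2 + (W + R) = 2 + (R + W) = 2 + R + W)
l(9*9 - 13, F(2))/451116 + 497048/248989 = (2 - 21 + (9*9 - 13))/451116 + 497048/248989 = (2 - 21 + (81 - 13))*(1/451116) + 497048*(1/248989) = (2 - 21 + 68)*(1/451116) + 497048/248989 = 49*(1/451116) + 497048/248989 = 49/451116 + 497048/248989 = 224238506029/112322921724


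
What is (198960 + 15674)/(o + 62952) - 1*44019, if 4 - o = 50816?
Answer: -267088013/6070 ≈ -44001.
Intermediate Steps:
o = -50812 (o = 4 - 1*50816 = 4 - 50816 = -50812)
(198960 + 15674)/(o + 62952) - 1*44019 = (198960 + 15674)/(-50812 + 62952) - 1*44019 = 214634/12140 - 44019 = 214634*(1/12140) - 44019 = 107317/6070 - 44019 = -267088013/6070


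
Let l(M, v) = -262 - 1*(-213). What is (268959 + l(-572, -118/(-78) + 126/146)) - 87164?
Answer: 181746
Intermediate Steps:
l(M, v) = -49 (l(M, v) = -262 + 213 = -49)
(268959 + l(-572, -118/(-78) + 126/146)) - 87164 = (268959 - 49) - 87164 = 268910 - 87164 = 181746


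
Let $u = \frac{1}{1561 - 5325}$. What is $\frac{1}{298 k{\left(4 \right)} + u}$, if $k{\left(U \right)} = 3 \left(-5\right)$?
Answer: $- \frac{3764}{16825081} \approx -0.00022371$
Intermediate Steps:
$k{\left(U \right)} = -15$
$u = - \frac{1}{3764}$ ($u = \frac{1}{-3764} = - \frac{1}{3764} \approx -0.00026567$)
$\frac{1}{298 k{\left(4 \right)} + u} = \frac{1}{298 \left(-15\right) - \frac{1}{3764}} = \frac{1}{-4470 - \frac{1}{3764}} = \frac{1}{- \frac{16825081}{3764}} = - \frac{3764}{16825081}$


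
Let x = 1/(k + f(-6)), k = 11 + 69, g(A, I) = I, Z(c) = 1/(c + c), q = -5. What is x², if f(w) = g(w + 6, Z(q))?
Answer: 100/638401 ≈ 0.00015664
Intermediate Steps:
Z(c) = 1/(2*c)
f(w) = -⅒ (f(w) = (½)/(-5) = (½)*(-⅕) = -⅒)
k = 80
x = 10/799 (x = 1/(80 - ⅒) = 1/(799/10) = 10/799 ≈ 0.012516)
x² = (10/799)² = 100/638401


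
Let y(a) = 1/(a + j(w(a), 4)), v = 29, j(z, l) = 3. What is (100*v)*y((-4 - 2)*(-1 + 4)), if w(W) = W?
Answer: -580/3 ≈ -193.33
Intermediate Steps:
y(a) = 1/(3 + a) (y(a) = 1/(a + 3) = 1/(3 + a))
(100*v)*y((-4 - 2)*(-1 + 4)) = (100*29)/(3 + (-4 - 2)*(-1 + 4)) = 2900/(3 - 6*3) = 2900/(3 - 18) = 2900/(-15) = 2900*(-1/15) = -580/3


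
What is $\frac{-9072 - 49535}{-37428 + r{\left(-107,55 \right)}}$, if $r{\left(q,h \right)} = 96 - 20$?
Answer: $\frac{58607}{37352} \approx 1.569$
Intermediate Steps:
$r{\left(q,h \right)} = 76$
$\frac{-9072 - 49535}{-37428 + r{\left(-107,55 \right)}} = \frac{-9072 - 49535}{-37428 + 76} = - \frac{58607}{-37352} = \left(-58607\right) \left(- \frac{1}{37352}\right) = \frac{58607}{37352}$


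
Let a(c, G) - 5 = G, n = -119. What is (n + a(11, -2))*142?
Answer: -16472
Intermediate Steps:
a(c, G) = 5 + G
(n + a(11, -2))*142 = (-119 + (5 - 2))*142 = (-119 + 3)*142 = -116*142 = -16472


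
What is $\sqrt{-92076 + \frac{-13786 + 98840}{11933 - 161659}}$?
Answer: $\frac{i \sqrt{279091536005}}{1741} \approx 303.44 i$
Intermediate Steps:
$\sqrt{-92076 + \frac{-13786 + 98840}{11933 - 161659}} = \sqrt{-92076 + \frac{85054}{-149726}} = \sqrt{-92076 + 85054 \left(- \frac{1}{149726}\right)} = \sqrt{-92076 - \frac{989}{1741}} = \sqrt{- \frac{160305305}{1741}} = \frac{i \sqrt{279091536005}}{1741}$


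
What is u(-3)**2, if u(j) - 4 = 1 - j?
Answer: 64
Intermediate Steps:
u(j) = 5 - j (u(j) = 4 + (1 - j) = 5 - j)
u(-3)**2 = (5 - 1*(-3))**2 = (5 + 3)**2 = 8**2 = 64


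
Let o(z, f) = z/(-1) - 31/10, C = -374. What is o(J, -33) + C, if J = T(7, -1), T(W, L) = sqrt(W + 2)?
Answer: -3801/10 ≈ -380.10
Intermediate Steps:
T(W, L) = sqrt(2 + W)
J = 3 (J = sqrt(2 + 7) = sqrt(9) = 3)
o(z, f) = -31/10 - z (o(z, f) = z*(-1) - 31*1/10 = -z - 31/10 = -31/10 - z)
o(J, -33) + C = (-31/10 - 1*3) - 374 = (-31/10 - 3) - 374 = -61/10 - 374 = -3801/10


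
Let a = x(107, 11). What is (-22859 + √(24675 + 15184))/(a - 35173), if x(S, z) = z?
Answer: 22859/35162 - √39859/35162 ≈ 0.64443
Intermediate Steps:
a = 11
(-22859 + √(24675 + 15184))/(a - 35173) = (-22859 + √(24675 + 15184))/(11 - 35173) = (-22859 + √39859)/(-35162) = (-22859 + √39859)*(-1/35162) = 22859/35162 - √39859/35162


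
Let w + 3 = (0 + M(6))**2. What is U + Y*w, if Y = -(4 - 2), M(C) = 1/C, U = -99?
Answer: -1675/18 ≈ -93.056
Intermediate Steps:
w = -107/36 (w = -3 + (0 + 1/6)**2 = -3 + (1/6)**2 = -3 + 1/36 = -107/36 ≈ -2.9722)
Y = -2 ≈ -2.0000
U + Y*w = -99 - 2*(-107/36) = -99 + 107/18 = -1675/18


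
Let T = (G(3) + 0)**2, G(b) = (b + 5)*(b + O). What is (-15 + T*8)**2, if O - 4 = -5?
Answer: 4133089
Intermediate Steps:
O = -1 (O = 4 - 5 = -1)
G(b) = (-1 + b)*(5 + b) (G(b) = (b + 5)*(b - 1) = (5 + b)*(-1 + b) = (-1 + b)*(5 + b))
T = 256 (T = ((-5 + 3**2 + 4*3) + 0)**2 = ((-5 + 9 + 12) + 0)**2 = (16 + 0)**2 = 16**2 = 256)
(-15 + T*8)**2 = (-15 + 256*8)**2 = (-15 + 2048)**2 = 2033**2 = 4133089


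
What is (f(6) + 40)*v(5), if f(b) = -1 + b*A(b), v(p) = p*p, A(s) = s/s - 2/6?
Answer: 1075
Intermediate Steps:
A(s) = ⅔ (A(s) = 1 - 2*⅙ = 1 - ⅓ = ⅔)
v(p) = p²
f(b) = -1 + 2*b/3 (f(b) = -1 + b*(⅔) = -1 + 2*b/3)
(f(6) + 40)*v(5) = ((-1 + (⅔)*6) + 40)*5² = ((-1 + 4) + 40)*25 = (3 + 40)*25 = 43*25 = 1075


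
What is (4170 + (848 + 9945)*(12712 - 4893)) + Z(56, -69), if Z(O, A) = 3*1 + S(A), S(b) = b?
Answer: 84394571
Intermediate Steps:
Z(O, A) = 3 + A (Z(O, A) = 3*1 + A = 3 + A)
(4170 + (848 + 9945)*(12712 - 4893)) + Z(56, -69) = (4170 + (848 + 9945)*(12712 - 4893)) + (3 - 69) = (4170 + 10793*7819) - 66 = (4170 + 84390467) - 66 = 84394637 - 66 = 84394571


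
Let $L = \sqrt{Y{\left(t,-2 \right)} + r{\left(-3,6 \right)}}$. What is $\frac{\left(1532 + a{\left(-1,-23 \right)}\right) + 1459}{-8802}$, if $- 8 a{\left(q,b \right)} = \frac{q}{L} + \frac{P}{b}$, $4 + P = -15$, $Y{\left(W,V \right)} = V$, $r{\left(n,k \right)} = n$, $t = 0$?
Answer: $- \frac{550325}{1619568} + \frac{i \sqrt{5}}{352080} \approx -0.3398 + 6.351 \cdot 10^{-6} i$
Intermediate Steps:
$P = -19$ ($P = -4 - 15 = -19$)
$L = i \sqrt{5}$ ($L = \sqrt{-2 - 3} = \sqrt{-5} = i \sqrt{5} \approx 2.2361 i$)
$a{\left(q,b \right)} = \frac{19}{8 b} + \frac{i q \sqrt{5}}{40}$ ($a{\left(q,b \right)} = - \frac{\frac{q}{i \sqrt{5}} - \frac{19}{b}}{8} = - \frac{q \left(- \frac{i \sqrt{5}}{5}\right) - \frac{19}{b}}{8} = - \frac{- \frac{i q \sqrt{5}}{5} - \frac{19}{b}}{8} = - \frac{- \frac{19}{b} - \frac{i q \sqrt{5}}{5}}{8} = \frac{19}{8 b} + \frac{i q \sqrt{5}}{40}$)
$\frac{\left(1532 + a{\left(-1,-23 \right)}\right) + 1459}{-8802} = \frac{\left(1532 + \frac{95 + i \left(-23\right) \left(-1\right) \sqrt{5}}{40 \left(-23\right)}\right) + 1459}{-8802} = \left(\left(1532 + \frac{1}{40} \left(- \frac{1}{23}\right) \left(95 + 23 i \sqrt{5}\right)\right) + 1459\right) \left(- \frac{1}{8802}\right) = \left(\left(1532 - \left(\frac{19}{184} + \frac{i \sqrt{5}}{40}\right)\right) + 1459\right) \left(- \frac{1}{8802}\right) = \left(\left(\frac{281869}{184} - \frac{i \sqrt{5}}{40}\right) + 1459\right) \left(- \frac{1}{8802}\right) = \left(\frac{550325}{184} - \frac{i \sqrt{5}}{40}\right) \left(- \frac{1}{8802}\right) = - \frac{550325}{1619568} + \frac{i \sqrt{5}}{352080}$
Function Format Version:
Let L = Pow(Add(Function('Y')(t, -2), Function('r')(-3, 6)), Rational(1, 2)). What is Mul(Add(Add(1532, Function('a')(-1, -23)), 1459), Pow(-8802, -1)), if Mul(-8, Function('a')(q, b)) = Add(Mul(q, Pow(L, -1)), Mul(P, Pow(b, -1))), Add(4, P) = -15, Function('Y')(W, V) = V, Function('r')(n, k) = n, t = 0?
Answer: Add(Rational(-550325, 1619568), Mul(Rational(1, 352080), I, Pow(5, Rational(1, 2)))) ≈ Add(-0.33980, Mul(6.3510e-6, I))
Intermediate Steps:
P = -19 (P = Add(-4, -15) = -19)
L = Mul(I, Pow(5, Rational(1, 2))) (L = Pow(Add(-2, -3), Rational(1, 2)) = Pow(-5, Rational(1, 2)) = Mul(I, Pow(5, Rational(1, 2))) ≈ Mul(2.2361, I))
Function('a')(q, b) = Add(Mul(Rational(19, 8), Pow(b, -1)), Mul(Rational(1, 40), I, q, Pow(5, Rational(1, 2)))) (Function('a')(q, b) = Mul(Rational(-1, 8), Add(Mul(q, Pow(Mul(I, Pow(5, Rational(1, 2))), -1)), Mul(-19, Pow(b, -1)))) = Mul(Rational(-1, 8), Add(Mul(q, Mul(Rational(-1, 5), I, Pow(5, Rational(1, 2)))), Mul(-19, Pow(b, -1)))) = Mul(Rational(-1, 8), Add(Mul(Rational(-1, 5), I, q, Pow(5, Rational(1, 2))), Mul(-19, Pow(b, -1)))) = Mul(Rational(-1, 8), Add(Mul(-19, Pow(b, -1)), Mul(Rational(-1, 5), I, q, Pow(5, Rational(1, 2))))) = Add(Mul(Rational(19, 8), Pow(b, -1)), Mul(Rational(1, 40), I, q, Pow(5, Rational(1, 2)))))
Mul(Add(Add(1532, Function('a')(-1, -23)), 1459), Pow(-8802, -1)) = Mul(Add(Add(1532, Mul(Rational(1, 40), Pow(-23, -1), Add(95, Mul(I, -23, -1, Pow(5, Rational(1, 2)))))), 1459), Pow(-8802, -1)) = Mul(Add(Add(1532, Mul(Rational(1, 40), Rational(-1, 23), Add(95, Mul(23, I, Pow(5, Rational(1, 2)))))), 1459), Rational(-1, 8802)) = Mul(Add(Add(1532, Add(Rational(-19, 184), Mul(Rational(-1, 40), I, Pow(5, Rational(1, 2))))), 1459), Rational(-1, 8802)) = Mul(Add(Add(Rational(281869, 184), Mul(Rational(-1, 40), I, Pow(5, Rational(1, 2)))), 1459), Rational(-1, 8802)) = Mul(Add(Rational(550325, 184), Mul(Rational(-1, 40), I, Pow(5, Rational(1, 2)))), Rational(-1, 8802)) = Add(Rational(-550325, 1619568), Mul(Rational(1, 352080), I, Pow(5, Rational(1, 2))))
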